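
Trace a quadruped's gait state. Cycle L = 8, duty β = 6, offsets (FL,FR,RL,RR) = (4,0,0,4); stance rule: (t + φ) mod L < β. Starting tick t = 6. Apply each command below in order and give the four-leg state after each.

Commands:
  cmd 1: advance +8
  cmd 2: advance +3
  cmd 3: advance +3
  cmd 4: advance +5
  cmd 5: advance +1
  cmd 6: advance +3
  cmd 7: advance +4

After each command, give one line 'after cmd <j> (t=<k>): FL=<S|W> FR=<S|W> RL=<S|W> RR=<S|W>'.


after cmd 1 (t=14): FL=S FR=W RL=W RR=S
after cmd 2 (t=17): FL=S FR=S RL=S RR=S
after cmd 3 (t=20): FL=S FR=S RL=S RR=S
after cmd 4 (t=25): FL=S FR=S RL=S RR=S
after cmd 5 (t=26): FL=W FR=S RL=S RR=W
after cmd 6 (t=29): FL=S FR=S RL=S RR=S
after cmd 7 (t=33): FL=S FR=S RL=S RR=S

start t=6: FL=S FR=W RL=W RR=S
cmd 1: advance +8 → t=14, phase=(2,6,6,2) → FL=S FR=W RL=W RR=S
cmd 2: advance +3 → t=17, phase=(5,1,1,5) → FL=S FR=S RL=S RR=S
cmd 3: advance +3 → t=20, phase=(0,4,4,0) → FL=S FR=S RL=S RR=S
cmd 4: advance +5 → t=25, phase=(5,1,1,5) → FL=S FR=S RL=S RR=S
cmd 5: advance +1 → t=26, phase=(6,2,2,6) → FL=W FR=S RL=S RR=W
cmd 6: advance +3 → t=29, phase=(1,5,5,1) → FL=S FR=S RL=S RR=S
cmd 7: advance +4 → t=33, phase=(5,1,1,5) → FL=S FR=S RL=S RR=S


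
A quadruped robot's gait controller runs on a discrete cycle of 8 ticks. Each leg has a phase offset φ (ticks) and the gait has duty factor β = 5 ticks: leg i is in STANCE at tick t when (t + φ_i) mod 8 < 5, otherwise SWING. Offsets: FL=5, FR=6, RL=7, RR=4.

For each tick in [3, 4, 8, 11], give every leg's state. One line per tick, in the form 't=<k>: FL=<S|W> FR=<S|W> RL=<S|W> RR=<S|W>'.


t=3: phase=(0,1,2,7) vs β=5 → FL=S FR=S RL=S RR=W
t=4: phase=(1,2,3,0) vs β=5 → FL=S FR=S RL=S RR=S
t=8: phase=(5,6,7,4) vs β=5 → FL=W FR=W RL=W RR=S
t=11: phase=(0,1,2,7) vs β=5 → FL=S FR=S RL=S RR=W

t=3: FL=S FR=S RL=S RR=W
t=4: FL=S FR=S RL=S RR=S
t=8: FL=W FR=W RL=W RR=S
t=11: FL=S FR=S RL=S RR=W


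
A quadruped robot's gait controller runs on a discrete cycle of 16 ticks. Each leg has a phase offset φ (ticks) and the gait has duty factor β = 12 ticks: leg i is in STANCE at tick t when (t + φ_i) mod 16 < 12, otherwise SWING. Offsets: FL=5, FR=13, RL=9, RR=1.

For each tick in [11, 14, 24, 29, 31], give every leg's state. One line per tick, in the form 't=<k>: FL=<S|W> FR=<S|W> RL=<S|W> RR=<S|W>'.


t=11: FL=S FR=S RL=S RR=W
t=14: FL=S FR=S RL=S RR=W
t=24: FL=W FR=S RL=S RR=S
t=29: FL=S FR=S RL=S RR=W
t=31: FL=S FR=W RL=S RR=S

t=11: phase=(0,8,4,12) vs β=12 → FL=S FR=S RL=S RR=W
t=14: phase=(3,11,7,15) vs β=12 → FL=S FR=S RL=S RR=W
t=24: phase=(13,5,1,9) vs β=12 → FL=W FR=S RL=S RR=S
t=29: phase=(2,10,6,14) vs β=12 → FL=S FR=S RL=S RR=W
t=31: phase=(4,12,8,0) vs β=12 → FL=S FR=W RL=S RR=S


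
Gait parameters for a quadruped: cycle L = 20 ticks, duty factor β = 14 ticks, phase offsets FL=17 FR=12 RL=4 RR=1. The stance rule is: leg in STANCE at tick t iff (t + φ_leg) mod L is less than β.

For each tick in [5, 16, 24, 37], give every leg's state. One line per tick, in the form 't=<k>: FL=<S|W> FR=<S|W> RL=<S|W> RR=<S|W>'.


t=5: FL=S FR=W RL=S RR=S
t=16: FL=S FR=S RL=S RR=W
t=24: FL=S FR=W RL=S RR=S
t=37: FL=W FR=S RL=S RR=W

t=5: phase=(2,17,9,6) vs β=14 → FL=S FR=W RL=S RR=S
t=16: phase=(13,8,0,17) vs β=14 → FL=S FR=S RL=S RR=W
t=24: phase=(1,16,8,5) vs β=14 → FL=S FR=W RL=S RR=S
t=37: phase=(14,9,1,18) vs β=14 → FL=W FR=S RL=S RR=W


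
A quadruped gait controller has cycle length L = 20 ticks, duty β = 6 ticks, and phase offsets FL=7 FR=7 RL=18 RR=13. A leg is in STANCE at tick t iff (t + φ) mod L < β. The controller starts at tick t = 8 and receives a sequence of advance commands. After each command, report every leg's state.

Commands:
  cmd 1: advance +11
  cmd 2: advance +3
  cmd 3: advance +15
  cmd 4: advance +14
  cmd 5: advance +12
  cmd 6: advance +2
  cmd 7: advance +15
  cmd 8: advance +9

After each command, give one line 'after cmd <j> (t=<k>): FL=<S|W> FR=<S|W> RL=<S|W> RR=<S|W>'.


start t=8: FL=W FR=W RL=W RR=S
cmd 1: advance +11 → t=19, phase=(6,6,17,12) → FL=W FR=W RL=W RR=W
cmd 2: advance +3 → t=22, phase=(9,9,0,15) → FL=W FR=W RL=S RR=W
cmd 3: advance +15 → t=37, phase=(4,4,15,10) → FL=S FR=S RL=W RR=W
cmd 4: advance +14 → t=51, phase=(18,18,9,4) → FL=W FR=W RL=W RR=S
cmd 5: advance +12 → t=63, phase=(10,10,1,16) → FL=W FR=W RL=S RR=W
cmd 6: advance +2 → t=65, phase=(12,12,3,18) → FL=W FR=W RL=S RR=W
cmd 7: advance +15 → t=80, phase=(7,7,18,13) → FL=W FR=W RL=W RR=W
cmd 8: advance +9 → t=89, phase=(16,16,7,2) → FL=W FR=W RL=W RR=S

after cmd 1 (t=19): FL=W FR=W RL=W RR=W
after cmd 2 (t=22): FL=W FR=W RL=S RR=W
after cmd 3 (t=37): FL=S FR=S RL=W RR=W
after cmd 4 (t=51): FL=W FR=W RL=W RR=S
after cmd 5 (t=63): FL=W FR=W RL=S RR=W
after cmd 6 (t=65): FL=W FR=W RL=S RR=W
after cmd 7 (t=80): FL=W FR=W RL=W RR=W
after cmd 8 (t=89): FL=W FR=W RL=W RR=S


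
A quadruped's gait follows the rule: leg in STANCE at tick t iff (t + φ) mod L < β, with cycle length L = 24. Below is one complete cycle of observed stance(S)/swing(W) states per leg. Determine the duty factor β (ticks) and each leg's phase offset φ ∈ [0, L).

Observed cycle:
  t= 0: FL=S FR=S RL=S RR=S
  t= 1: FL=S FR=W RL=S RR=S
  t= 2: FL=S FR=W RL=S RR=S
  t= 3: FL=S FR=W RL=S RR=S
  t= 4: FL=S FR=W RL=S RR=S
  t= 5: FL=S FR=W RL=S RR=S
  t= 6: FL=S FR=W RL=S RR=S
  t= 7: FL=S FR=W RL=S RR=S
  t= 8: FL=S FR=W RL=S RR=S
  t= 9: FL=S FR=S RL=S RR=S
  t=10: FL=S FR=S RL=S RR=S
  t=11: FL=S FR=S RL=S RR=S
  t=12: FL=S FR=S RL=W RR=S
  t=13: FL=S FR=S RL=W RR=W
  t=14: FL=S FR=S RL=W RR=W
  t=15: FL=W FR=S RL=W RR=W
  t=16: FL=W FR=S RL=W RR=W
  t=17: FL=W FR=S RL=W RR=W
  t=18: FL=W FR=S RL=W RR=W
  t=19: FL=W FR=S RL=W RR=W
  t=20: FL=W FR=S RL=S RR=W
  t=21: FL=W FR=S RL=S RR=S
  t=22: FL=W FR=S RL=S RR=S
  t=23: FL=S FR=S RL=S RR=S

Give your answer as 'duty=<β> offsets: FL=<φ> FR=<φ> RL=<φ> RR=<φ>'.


duty=16 offsets: FL=1 FR=15 RL=4 RR=3

duty β = stance ticks per leg = 16
FL: stance ticks = 16; W→S at t=23 → φ=1
FR: stance ticks = 16; W→S at t=9 → φ=15
RL: stance ticks = 16; W→S at t=20 → φ=4
RR: stance ticks = 16; W→S at t=21 → φ=3


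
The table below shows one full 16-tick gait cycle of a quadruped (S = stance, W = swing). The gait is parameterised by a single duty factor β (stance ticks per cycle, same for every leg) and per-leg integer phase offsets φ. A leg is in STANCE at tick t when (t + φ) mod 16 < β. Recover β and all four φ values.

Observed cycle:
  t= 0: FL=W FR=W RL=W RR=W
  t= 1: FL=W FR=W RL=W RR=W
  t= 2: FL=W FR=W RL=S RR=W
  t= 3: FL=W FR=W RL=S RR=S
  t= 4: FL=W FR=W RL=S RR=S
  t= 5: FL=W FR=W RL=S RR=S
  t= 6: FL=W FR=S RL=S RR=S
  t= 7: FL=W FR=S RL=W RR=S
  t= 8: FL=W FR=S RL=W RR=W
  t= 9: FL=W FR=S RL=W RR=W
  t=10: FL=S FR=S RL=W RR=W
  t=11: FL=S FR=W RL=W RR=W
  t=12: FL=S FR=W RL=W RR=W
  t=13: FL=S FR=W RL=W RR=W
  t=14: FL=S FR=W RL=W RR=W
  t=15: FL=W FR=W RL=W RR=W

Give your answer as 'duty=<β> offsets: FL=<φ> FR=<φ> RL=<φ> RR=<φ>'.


duty=5 offsets: FL=6 FR=10 RL=14 RR=13

duty β = stance ticks per leg = 5
FL: stance ticks = 5; W→S at t=10 → φ=6
FR: stance ticks = 5; W→S at t=6 → φ=10
RL: stance ticks = 5; W→S at t=2 → φ=14
RR: stance ticks = 5; W→S at t=3 → φ=13


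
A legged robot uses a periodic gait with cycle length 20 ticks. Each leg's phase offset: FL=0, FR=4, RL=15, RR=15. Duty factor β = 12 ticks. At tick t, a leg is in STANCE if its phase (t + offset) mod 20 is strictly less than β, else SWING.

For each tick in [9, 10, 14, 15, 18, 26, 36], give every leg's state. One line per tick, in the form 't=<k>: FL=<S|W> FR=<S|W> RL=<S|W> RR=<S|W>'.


t=9: phase=(9,13,4,4) vs β=12 → FL=S FR=W RL=S RR=S
t=10: phase=(10,14,5,5) vs β=12 → FL=S FR=W RL=S RR=S
t=14: phase=(14,18,9,9) vs β=12 → FL=W FR=W RL=S RR=S
t=15: phase=(15,19,10,10) vs β=12 → FL=W FR=W RL=S RR=S
t=18: phase=(18,2,13,13) vs β=12 → FL=W FR=S RL=W RR=W
t=26: phase=(6,10,1,1) vs β=12 → FL=S FR=S RL=S RR=S
t=36: phase=(16,0,11,11) vs β=12 → FL=W FR=S RL=S RR=S

t=9: FL=S FR=W RL=S RR=S
t=10: FL=S FR=W RL=S RR=S
t=14: FL=W FR=W RL=S RR=S
t=15: FL=W FR=W RL=S RR=S
t=18: FL=W FR=S RL=W RR=W
t=26: FL=S FR=S RL=S RR=S
t=36: FL=W FR=S RL=S RR=S


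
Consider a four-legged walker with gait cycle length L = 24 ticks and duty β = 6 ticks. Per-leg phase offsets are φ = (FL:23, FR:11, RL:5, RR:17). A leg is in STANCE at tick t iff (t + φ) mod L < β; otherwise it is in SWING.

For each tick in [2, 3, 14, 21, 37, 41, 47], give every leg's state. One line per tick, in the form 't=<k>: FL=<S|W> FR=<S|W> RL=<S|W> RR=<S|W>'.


t=2: phase=(1,13,7,19) vs β=6 → FL=S FR=W RL=W RR=W
t=3: phase=(2,14,8,20) vs β=6 → FL=S FR=W RL=W RR=W
t=14: phase=(13,1,19,7) vs β=6 → FL=W FR=S RL=W RR=W
t=21: phase=(20,8,2,14) vs β=6 → FL=W FR=W RL=S RR=W
t=37: phase=(12,0,18,6) vs β=6 → FL=W FR=S RL=W RR=W
t=41: phase=(16,4,22,10) vs β=6 → FL=W FR=S RL=W RR=W
t=47: phase=(22,10,4,16) vs β=6 → FL=W FR=W RL=S RR=W

t=2: FL=S FR=W RL=W RR=W
t=3: FL=S FR=W RL=W RR=W
t=14: FL=W FR=S RL=W RR=W
t=21: FL=W FR=W RL=S RR=W
t=37: FL=W FR=S RL=W RR=W
t=41: FL=W FR=S RL=W RR=W
t=47: FL=W FR=W RL=S RR=W


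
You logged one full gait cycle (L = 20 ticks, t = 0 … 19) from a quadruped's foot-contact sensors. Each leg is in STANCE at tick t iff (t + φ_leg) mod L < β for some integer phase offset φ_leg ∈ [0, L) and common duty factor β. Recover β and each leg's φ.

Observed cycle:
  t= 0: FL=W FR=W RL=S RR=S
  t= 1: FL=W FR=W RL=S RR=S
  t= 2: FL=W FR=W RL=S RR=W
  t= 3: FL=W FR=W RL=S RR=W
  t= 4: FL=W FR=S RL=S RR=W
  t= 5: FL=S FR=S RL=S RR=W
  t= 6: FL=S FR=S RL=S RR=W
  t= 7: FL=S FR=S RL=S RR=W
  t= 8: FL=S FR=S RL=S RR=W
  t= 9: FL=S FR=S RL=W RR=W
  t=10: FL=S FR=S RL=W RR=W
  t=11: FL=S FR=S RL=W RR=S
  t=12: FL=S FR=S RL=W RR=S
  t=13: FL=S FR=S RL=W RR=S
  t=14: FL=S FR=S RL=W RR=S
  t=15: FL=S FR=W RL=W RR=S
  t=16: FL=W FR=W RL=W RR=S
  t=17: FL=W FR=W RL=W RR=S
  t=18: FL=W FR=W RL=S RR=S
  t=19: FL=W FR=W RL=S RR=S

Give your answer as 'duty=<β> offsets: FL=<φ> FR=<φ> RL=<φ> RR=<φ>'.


duty=11 offsets: FL=15 FR=16 RL=2 RR=9

duty β = stance ticks per leg = 11
FL: stance ticks = 11; W→S at t=5 → φ=15
FR: stance ticks = 11; W→S at t=4 → φ=16
RL: stance ticks = 11; W→S at t=18 → φ=2
RR: stance ticks = 11; W→S at t=11 → φ=9


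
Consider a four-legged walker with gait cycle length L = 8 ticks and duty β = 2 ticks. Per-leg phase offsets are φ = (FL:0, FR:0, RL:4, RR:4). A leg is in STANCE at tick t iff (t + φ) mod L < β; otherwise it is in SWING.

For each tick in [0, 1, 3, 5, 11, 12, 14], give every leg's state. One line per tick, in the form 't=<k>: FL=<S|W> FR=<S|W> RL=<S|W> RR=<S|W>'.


t=0: phase=(0,0,4,4) vs β=2 → FL=S FR=S RL=W RR=W
t=1: phase=(1,1,5,5) vs β=2 → FL=S FR=S RL=W RR=W
t=3: phase=(3,3,7,7) vs β=2 → FL=W FR=W RL=W RR=W
t=5: phase=(5,5,1,1) vs β=2 → FL=W FR=W RL=S RR=S
t=11: phase=(3,3,7,7) vs β=2 → FL=W FR=W RL=W RR=W
t=12: phase=(4,4,0,0) vs β=2 → FL=W FR=W RL=S RR=S
t=14: phase=(6,6,2,2) vs β=2 → FL=W FR=W RL=W RR=W

t=0: FL=S FR=S RL=W RR=W
t=1: FL=S FR=S RL=W RR=W
t=3: FL=W FR=W RL=W RR=W
t=5: FL=W FR=W RL=S RR=S
t=11: FL=W FR=W RL=W RR=W
t=12: FL=W FR=W RL=S RR=S
t=14: FL=W FR=W RL=W RR=W


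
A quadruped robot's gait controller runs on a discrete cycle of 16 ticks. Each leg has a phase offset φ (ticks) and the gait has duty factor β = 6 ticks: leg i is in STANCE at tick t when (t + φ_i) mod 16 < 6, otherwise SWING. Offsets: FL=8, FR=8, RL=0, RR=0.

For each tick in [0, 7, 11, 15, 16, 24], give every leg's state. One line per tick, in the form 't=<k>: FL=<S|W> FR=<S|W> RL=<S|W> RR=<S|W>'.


t=0: phase=(8,8,0,0) vs β=6 → FL=W FR=W RL=S RR=S
t=7: phase=(15,15,7,7) vs β=6 → FL=W FR=W RL=W RR=W
t=11: phase=(3,3,11,11) vs β=6 → FL=S FR=S RL=W RR=W
t=15: phase=(7,7,15,15) vs β=6 → FL=W FR=W RL=W RR=W
t=16: phase=(8,8,0,0) vs β=6 → FL=W FR=W RL=S RR=S
t=24: phase=(0,0,8,8) vs β=6 → FL=S FR=S RL=W RR=W

t=0: FL=W FR=W RL=S RR=S
t=7: FL=W FR=W RL=W RR=W
t=11: FL=S FR=S RL=W RR=W
t=15: FL=W FR=W RL=W RR=W
t=16: FL=W FR=W RL=S RR=S
t=24: FL=S FR=S RL=W RR=W


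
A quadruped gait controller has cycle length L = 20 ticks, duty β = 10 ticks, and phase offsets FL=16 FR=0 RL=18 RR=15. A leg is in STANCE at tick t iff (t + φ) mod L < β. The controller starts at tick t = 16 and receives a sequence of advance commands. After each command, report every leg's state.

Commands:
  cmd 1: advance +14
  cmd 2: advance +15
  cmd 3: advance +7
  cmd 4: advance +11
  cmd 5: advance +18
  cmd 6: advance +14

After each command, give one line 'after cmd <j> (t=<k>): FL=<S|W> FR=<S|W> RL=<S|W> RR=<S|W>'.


after cmd 1 (t=30): FL=S FR=W RL=S RR=S
after cmd 2 (t=45): FL=S FR=S RL=S RR=S
after cmd 3 (t=52): FL=S FR=W RL=W RR=S
after cmd 4 (t=63): FL=W FR=S RL=S RR=W
after cmd 5 (t=81): FL=W FR=S RL=W RR=W
after cmd 6 (t=95): FL=W FR=W RL=W RR=W

start t=16: FL=W FR=W RL=W RR=W
cmd 1: advance +14 → t=30, phase=(6,10,8,5) → FL=S FR=W RL=S RR=S
cmd 2: advance +15 → t=45, phase=(1,5,3,0) → FL=S FR=S RL=S RR=S
cmd 3: advance +7 → t=52, phase=(8,12,10,7) → FL=S FR=W RL=W RR=S
cmd 4: advance +11 → t=63, phase=(19,3,1,18) → FL=W FR=S RL=S RR=W
cmd 5: advance +18 → t=81, phase=(17,1,19,16) → FL=W FR=S RL=W RR=W
cmd 6: advance +14 → t=95, phase=(11,15,13,10) → FL=W FR=W RL=W RR=W


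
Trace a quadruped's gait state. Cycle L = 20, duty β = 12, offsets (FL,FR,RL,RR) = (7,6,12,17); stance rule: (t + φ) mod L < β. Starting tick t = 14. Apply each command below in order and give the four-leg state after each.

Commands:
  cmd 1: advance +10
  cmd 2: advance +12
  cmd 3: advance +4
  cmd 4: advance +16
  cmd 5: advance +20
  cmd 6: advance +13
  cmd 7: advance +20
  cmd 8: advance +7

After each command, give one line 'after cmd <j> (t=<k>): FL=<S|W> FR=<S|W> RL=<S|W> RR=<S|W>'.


start t=14: FL=S FR=S RL=S RR=S
cmd 1: advance +10 → t=24, phase=(11,10,16,1) → FL=S FR=S RL=W RR=S
cmd 2: advance +12 → t=36, phase=(3,2,8,13) → FL=S FR=S RL=S RR=W
cmd 3: advance +4 → t=40, phase=(7,6,12,17) → FL=S FR=S RL=W RR=W
cmd 4: advance +16 → t=56, phase=(3,2,8,13) → FL=S FR=S RL=S RR=W
cmd 5: advance +20 → t=76, phase=(3,2,8,13) → FL=S FR=S RL=S RR=W
cmd 6: advance +13 → t=89, phase=(16,15,1,6) → FL=W FR=W RL=S RR=S
cmd 7: advance +20 → t=109, phase=(16,15,1,6) → FL=W FR=W RL=S RR=S
cmd 8: advance +7 → t=116, phase=(3,2,8,13) → FL=S FR=S RL=S RR=W

after cmd 1 (t=24): FL=S FR=S RL=W RR=S
after cmd 2 (t=36): FL=S FR=S RL=S RR=W
after cmd 3 (t=40): FL=S FR=S RL=W RR=W
after cmd 4 (t=56): FL=S FR=S RL=S RR=W
after cmd 5 (t=76): FL=S FR=S RL=S RR=W
after cmd 6 (t=89): FL=W FR=W RL=S RR=S
after cmd 7 (t=109): FL=W FR=W RL=S RR=S
after cmd 8 (t=116): FL=S FR=S RL=S RR=W


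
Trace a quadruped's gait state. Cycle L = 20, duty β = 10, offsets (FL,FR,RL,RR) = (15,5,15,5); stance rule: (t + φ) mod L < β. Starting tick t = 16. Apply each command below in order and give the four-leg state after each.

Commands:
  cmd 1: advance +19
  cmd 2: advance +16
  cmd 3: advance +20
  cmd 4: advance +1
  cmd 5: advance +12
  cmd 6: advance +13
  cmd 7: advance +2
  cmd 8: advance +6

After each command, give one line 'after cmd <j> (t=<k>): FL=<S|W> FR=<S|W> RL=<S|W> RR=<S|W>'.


start t=16: FL=W FR=S RL=W RR=S
cmd 1: advance +19 → t=35, phase=(10,0,10,0) → FL=W FR=S RL=W RR=S
cmd 2: advance +16 → t=51, phase=(6,16,6,16) → FL=S FR=W RL=S RR=W
cmd 3: advance +20 → t=71, phase=(6,16,6,16) → FL=S FR=W RL=S RR=W
cmd 4: advance +1 → t=72, phase=(7,17,7,17) → FL=S FR=W RL=S RR=W
cmd 5: advance +12 → t=84, phase=(19,9,19,9) → FL=W FR=S RL=W RR=S
cmd 6: advance +13 → t=97, phase=(12,2,12,2) → FL=W FR=S RL=W RR=S
cmd 7: advance +2 → t=99, phase=(14,4,14,4) → FL=W FR=S RL=W RR=S
cmd 8: advance +6 → t=105, phase=(0,10,0,10) → FL=S FR=W RL=S RR=W

after cmd 1 (t=35): FL=W FR=S RL=W RR=S
after cmd 2 (t=51): FL=S FR=W RL=S RR=W
after cmd 3 (t=71): FL=S FR=W RL=S RR=W
after cmd 4 (t=72): FL=S FR=W RL=S RR=W
after cmd 5 (t=84): FL=W FR=S RL=W RR=S
after cmd 6 (t=97): FL=W FR=S RL=W RR=S
after cmd 7 (t=99): FL=W FR=S RL=W RR=S
after cmd 8 (t=105): FL=S FR=W RL=S RR=W


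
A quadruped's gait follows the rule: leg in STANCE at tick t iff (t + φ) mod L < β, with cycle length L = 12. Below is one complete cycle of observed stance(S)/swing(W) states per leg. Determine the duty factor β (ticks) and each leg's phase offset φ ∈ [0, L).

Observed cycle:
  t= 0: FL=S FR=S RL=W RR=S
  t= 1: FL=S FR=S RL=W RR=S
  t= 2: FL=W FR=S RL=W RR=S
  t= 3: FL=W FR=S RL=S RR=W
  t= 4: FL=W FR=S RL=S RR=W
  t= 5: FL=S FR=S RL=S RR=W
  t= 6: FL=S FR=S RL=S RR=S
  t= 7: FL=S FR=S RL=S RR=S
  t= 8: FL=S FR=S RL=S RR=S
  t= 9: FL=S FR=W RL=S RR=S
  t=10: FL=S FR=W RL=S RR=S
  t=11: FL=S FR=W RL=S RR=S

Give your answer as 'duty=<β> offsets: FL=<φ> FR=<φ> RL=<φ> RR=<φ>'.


duty β = stance ticks per leg = 9
FL: stance ticks = 9; W→S at t=5 → φ=7
FR: stance ticks = 9; W→S at t=0 → φ=0
RL: stance ticks = 9; W→S at t=3 → φ=9
RR: stance ticks = 9; W→S at t=6 → φ=6

duty=9 offsets: FL=7 FR=0 RL=9 RR=6


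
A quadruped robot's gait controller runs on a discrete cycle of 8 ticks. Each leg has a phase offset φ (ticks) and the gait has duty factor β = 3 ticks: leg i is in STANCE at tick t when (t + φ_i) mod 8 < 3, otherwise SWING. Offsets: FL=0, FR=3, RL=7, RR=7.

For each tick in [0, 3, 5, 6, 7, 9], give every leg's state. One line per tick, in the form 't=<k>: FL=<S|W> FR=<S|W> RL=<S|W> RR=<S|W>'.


t=0: phase=(0,3,7,7) vs β=3 → FL=S FR=W RL=W RR=W
t=3: phase=(3,6,2,2) vs β=3 → FL=W FR=W RL=S RR=S
t=5: phase=(5,0,4,4) vs β=3 → FL=W FR=S RL=W RR=W
t=6: phase=(6,1,5,5) vs β=3 → FL=W FR=S RL=W RR=W
t=7: phase=(7,2,6,6) vs β=3 → FL=W FR=S RL=W RR=W
t=9: phase=(1,4,0,0) vs β=3 → FL=S FR=W RL=S RR=S

t=0: FL=S FR=W RL=W RR=W
t=3: FL=W FR=W RL=S RR=S
t=5: FL=W FR=S RL=W RR=W
t=6: FL=W FR=S RL=W RR=W
t=7: FL=W FR=S RL=W RR=W
t=9: FL=S FR=W RL=S RR=S


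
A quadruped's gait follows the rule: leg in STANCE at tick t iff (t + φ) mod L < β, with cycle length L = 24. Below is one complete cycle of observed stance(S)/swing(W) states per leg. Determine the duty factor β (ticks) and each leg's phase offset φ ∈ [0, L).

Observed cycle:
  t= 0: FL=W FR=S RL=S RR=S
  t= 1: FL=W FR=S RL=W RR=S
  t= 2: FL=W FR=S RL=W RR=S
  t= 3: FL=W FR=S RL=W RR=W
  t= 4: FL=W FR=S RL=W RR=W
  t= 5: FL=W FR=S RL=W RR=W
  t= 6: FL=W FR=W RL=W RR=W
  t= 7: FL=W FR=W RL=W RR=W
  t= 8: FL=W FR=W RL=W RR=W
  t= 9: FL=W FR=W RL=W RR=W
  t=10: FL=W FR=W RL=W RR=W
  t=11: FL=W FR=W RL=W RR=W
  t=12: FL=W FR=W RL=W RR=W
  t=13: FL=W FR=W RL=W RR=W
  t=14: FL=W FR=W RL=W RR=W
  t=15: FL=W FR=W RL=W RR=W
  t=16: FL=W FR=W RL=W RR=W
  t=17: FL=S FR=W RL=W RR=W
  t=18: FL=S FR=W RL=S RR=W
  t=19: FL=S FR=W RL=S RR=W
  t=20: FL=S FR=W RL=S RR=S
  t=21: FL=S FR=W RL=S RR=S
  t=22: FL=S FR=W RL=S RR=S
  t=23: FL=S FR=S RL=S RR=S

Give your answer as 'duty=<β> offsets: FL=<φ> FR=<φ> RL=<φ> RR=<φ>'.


duty β = stance ticks per leg = 7
FL: stance ticks = 7; W→S at t=17 → φ=7
FR: stance ticks = 7; W→S at t=23 → φ=1
RL: stance ticks = 7; W→S at t=18 → φ=6
RR: stance ticks = 7; W→S at t=20 → φ=4

duty=7 offsets: FL=7 FR=1 RL=6 RR=4


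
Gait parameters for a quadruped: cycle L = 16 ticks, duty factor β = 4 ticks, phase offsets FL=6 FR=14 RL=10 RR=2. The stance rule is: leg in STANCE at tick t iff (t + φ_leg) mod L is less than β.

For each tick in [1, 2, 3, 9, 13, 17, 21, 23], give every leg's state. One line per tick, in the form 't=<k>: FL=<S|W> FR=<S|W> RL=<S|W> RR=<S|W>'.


t=1: FL=W FR=W RL=W RR=S
t=2: FL=W FR=S RL=W RR=W
t=3: FL=W FR=S RL=W RR=W
t=9: FL=W FR=W RL=S RR=W
t=13: FL=S FR=W RL=W RR=W
t=17: FL=W FR=W RL=W RR=S
t=21: FL=W FR=S RL=W RR=W
t=23: FL=W FR=W RL=S RR=W

t=1: phase=(7,15,11,3) vs β=4 → FL=W FR=W RL=W RR=S
t=2: phase=(8,0,12,4) vs β=4 → FL=W FR=S RL=W RR=W
t=3: phase=(9,1,13,5) vs β=4 → FL=W FR=S RL=W RR=W
t=9: phase=(15,7,3,11) vs β=4 → FL=W FR=W RL=S RR=W
t=13: phase=(3,11,7,15) vs β=4 → FL=S FR=W RL=W RR=W
t=17: phase=(7,15,11,3) vs β=4 → FL=W FR=W RL=W RR=S
t=21: phase=(11,3,15,7) vs β=4 → FL=W FR=S RL=W RR=W
t=23: phase=(13,5,1,9) vs β=4 → FL=W FR=W RL=S RR=W


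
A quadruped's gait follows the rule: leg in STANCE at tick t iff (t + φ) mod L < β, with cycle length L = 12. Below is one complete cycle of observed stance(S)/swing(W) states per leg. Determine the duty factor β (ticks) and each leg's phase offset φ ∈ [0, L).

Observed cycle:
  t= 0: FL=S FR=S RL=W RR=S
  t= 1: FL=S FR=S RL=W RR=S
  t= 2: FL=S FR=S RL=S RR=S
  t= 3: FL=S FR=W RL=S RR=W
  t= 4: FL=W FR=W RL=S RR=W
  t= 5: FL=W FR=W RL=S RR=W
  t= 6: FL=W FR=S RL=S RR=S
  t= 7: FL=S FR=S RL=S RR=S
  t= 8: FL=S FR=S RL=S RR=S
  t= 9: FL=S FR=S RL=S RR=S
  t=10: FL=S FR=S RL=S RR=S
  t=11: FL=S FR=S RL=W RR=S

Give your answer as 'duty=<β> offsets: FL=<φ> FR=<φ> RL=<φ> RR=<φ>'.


duty=9 offsets: FL=5 FR=6 RL=10 RR=6

duty β = stance ticks per leg = 9
FL: stance ticks = 9; W→S at t=7 → φ=5
FR: stance ticks = 9; W→S at t=6 → φ=6
RL: stance ticks = 9; W→S at t=2 → φ=10
RR: stance ticks = 9; W→S at t=6 → φ=6


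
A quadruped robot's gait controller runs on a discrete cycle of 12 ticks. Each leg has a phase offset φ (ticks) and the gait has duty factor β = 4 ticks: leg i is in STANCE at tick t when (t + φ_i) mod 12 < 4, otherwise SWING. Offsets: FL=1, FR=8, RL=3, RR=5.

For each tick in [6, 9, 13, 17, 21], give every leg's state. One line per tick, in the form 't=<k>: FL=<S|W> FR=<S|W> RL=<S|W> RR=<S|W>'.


t=6: phase=(7,2,9,11) vs β=4 → FL=W FR=S RL=W RR=W
t=9: phase=(10,5,0,2) vs β=4 → FL=W FR=W RL=S RR=S
t=13: phase=(2,9,4,6) vs β=4 → FL=S FR=W RL=W RR=W
t=17: phase=(6,1,8,10) vs β=4 → FL=W FR=S RL=W RR=W
t=21: phase=(10,5,0,2) vs β=4 → FL=W FR=W RL=S RR=S

t=6: FL=W FR=S RL=W RR=W
t=9: FL=W FR=W RL=S RR=S
t=13: FL=S FR=W RL=W RR=W
t=17: FL=W FR=S RL=W RR=W
t=21: FL=W FR=W RL=S RR=S


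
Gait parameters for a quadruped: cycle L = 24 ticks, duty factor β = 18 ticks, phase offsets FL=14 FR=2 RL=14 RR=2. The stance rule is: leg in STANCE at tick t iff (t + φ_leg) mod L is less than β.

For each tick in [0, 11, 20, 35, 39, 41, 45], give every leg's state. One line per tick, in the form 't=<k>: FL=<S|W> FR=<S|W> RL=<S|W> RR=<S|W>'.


t=0: FL=S FR=S RL=S RR=S
t=11: FL=S FR=S RL=S RR=S
t=20: FL=S FR=W RL=S RR=W
t=35: FL=S FR=S RL=S RR=S
t=39: FL=S FR=S RL=S RR=S
t=41: FL=S FR=W RL=S RR=W
t=45: FL=S FR=W RL=S RR=W

t=0: phase=(14,2,14,2) vs β=18 → FL=S FR=S RL=S RR=S
t=11: phase=(1,13,1,13) vs β=18 → FL=S FR=S RL=S RR=S
t=20: phase=(10,22,10,22) vs β=18 → FL=S FR=W RL=S RR=W
t=35: phase=(1,13,1,13) vs β=18 → FL=S FR=S RL=S RR=S
t=39: phase=(5,17,5,17) vs β=18 → FL=S FR=S RL=S RR=S
t=41: phase=(7,19,7,19) vs β=18 → FL=S FR=W RL=S RR=W
t=45: phase=(11,23,11,23) vs β=18 → FL=S FR=W RL=S RR=W


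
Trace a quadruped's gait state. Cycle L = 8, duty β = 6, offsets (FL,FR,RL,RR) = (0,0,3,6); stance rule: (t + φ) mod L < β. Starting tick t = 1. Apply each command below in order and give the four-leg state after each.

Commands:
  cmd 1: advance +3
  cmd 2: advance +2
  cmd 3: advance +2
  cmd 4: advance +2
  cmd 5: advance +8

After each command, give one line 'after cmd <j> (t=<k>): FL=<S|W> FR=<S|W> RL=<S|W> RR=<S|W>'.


after cmd 1 (t=4): FL=S FR=S RL=W RR=S
after cmd 2 (t=6): FL=W FR=W RL=S RR=S
after cmd 3 (t=8): FL=S FR=S RL=S RR=W
after cmd 4 (t=10): FL=S FR=S RL=S RR=S
after cmd 5 (t=18): FL=S FR=S RL=S RR=S

start t=1: FL=S FR=S RL=S RR=W
cmd 1: advance +3 → t=4, phase=(4,4,7,2) → FL=S FR=S RL=W RR=S
cmd 2: advance +2 → t=6, phase=(6,6,1,4) → FL=W FR=W RL=S RR=S
cmd 3: advance +2 → t=8, phase=(0,0,3,6) → FL=S FR=S RL=S RR=W
cmd 4: advance +2 → t=10, phase=(2,2,5,0) → FL=S FR=S RL=S RR=S
cmd 5: advance +8 → t=18, phase=(2,2,5,0) → FL=S FR=S RL=S RR=S


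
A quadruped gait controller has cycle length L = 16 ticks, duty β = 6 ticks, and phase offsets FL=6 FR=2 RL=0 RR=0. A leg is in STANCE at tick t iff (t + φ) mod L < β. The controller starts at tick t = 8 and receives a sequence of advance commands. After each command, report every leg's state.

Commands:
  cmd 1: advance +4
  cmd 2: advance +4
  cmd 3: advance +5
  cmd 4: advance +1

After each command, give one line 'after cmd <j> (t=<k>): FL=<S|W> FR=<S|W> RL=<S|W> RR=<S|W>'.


after cmd 1 (t=12): FL=S FR=W RL=W RR=W
after cmd 2 (t=16): FL=W FR=S RL=S RR=S
after cmd 3 (t=21): FL=W FR=W RL=S RR=S
after cmd 4 (t=22): FL=W FR=W RL=W RR=W

start t=8: FL=W FR=W RL=W RR=W
cmd 1: advance +4 → t=12, phase=(2,14,12,12) → FL=S FR=W RL=W RR=W
cmd 2: advance +4 → t=16, phase=(6,2,0,0) → FL=W FR=S RL=S RR=S
cmd 3: advance +5 → t=21, phase=(11,7,5,5) → FL=W FR=W RL=S RR=S
cmd 4: advance +1 → t=22, phase=(12,8,6,6) → FL=W FR=W RL=W RR=W


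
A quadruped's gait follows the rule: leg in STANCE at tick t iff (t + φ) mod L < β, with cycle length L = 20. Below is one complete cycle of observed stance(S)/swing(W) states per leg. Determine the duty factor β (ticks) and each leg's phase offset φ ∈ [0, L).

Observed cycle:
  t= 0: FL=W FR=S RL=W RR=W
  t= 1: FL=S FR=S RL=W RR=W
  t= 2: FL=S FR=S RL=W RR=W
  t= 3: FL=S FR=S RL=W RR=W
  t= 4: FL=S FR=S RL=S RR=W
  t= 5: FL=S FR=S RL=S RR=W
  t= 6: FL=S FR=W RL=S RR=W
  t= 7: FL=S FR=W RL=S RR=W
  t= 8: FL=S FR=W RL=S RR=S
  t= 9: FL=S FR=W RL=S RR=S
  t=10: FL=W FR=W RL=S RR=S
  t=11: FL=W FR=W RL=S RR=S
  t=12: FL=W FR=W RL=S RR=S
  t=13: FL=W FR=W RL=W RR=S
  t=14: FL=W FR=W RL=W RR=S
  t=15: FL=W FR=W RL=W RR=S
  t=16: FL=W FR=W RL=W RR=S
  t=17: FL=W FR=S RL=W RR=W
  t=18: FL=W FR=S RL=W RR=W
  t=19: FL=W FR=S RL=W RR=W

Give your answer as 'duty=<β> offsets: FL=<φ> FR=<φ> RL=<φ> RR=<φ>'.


duty=9 offsets: FL=19 FR=3 RL=16 RR=12

duty β = stance ticks per leg = 9
FL: stance ticks = 9; W→S at t=1 → φ=19
FR: stance ticks = 9; W→S at t=17 → φ=3
RL: stance ticks = 9; W→S at t=4 → φ=16
RR: stance ticks = 9; W→S at t=8 → φ=12


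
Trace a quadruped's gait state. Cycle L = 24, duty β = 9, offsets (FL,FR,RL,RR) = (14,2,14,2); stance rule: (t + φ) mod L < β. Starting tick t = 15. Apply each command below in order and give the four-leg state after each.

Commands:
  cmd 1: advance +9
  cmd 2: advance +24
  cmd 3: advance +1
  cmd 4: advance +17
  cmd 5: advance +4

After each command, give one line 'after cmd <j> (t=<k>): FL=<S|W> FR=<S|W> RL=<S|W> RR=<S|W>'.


start t=15: FL=S FR=W RL=S RR=W
cmd 1: advance +9 → t=24, phase=(14,2,14,2) → FL=W FR=S RL=W RR=S
cmd 2: advance +24 → t=48, phase=(14,2,14,2) → FL=W FR=S RL=W RR=S
cmd 3: advance +1 → t=49, phase=(15,3,15,3) → FL=W FR=S RL=W RR=S
cmd 4: advance +17 → t=66, phase=(8,20,8,20) → FL=S FR=W RL=S RR=W
cmd 5: advance +4 → t=70, phase=(12,0,12,0) → FL=W FR=S RL=W RR=S

after cmd 1 (t=24): FL=W FR=S RL=W RR=S
after cmd 2 (t=48): FL=W FR=S RL=W RR=S
after cmd 3 (t=49): FL=W FR=S RL=W RR=S
after cmd 4 (t=66): FL=S FR=W RL=S RR=W
after cmd 5 (t=70): FL=W FR=S RL=W RR=S


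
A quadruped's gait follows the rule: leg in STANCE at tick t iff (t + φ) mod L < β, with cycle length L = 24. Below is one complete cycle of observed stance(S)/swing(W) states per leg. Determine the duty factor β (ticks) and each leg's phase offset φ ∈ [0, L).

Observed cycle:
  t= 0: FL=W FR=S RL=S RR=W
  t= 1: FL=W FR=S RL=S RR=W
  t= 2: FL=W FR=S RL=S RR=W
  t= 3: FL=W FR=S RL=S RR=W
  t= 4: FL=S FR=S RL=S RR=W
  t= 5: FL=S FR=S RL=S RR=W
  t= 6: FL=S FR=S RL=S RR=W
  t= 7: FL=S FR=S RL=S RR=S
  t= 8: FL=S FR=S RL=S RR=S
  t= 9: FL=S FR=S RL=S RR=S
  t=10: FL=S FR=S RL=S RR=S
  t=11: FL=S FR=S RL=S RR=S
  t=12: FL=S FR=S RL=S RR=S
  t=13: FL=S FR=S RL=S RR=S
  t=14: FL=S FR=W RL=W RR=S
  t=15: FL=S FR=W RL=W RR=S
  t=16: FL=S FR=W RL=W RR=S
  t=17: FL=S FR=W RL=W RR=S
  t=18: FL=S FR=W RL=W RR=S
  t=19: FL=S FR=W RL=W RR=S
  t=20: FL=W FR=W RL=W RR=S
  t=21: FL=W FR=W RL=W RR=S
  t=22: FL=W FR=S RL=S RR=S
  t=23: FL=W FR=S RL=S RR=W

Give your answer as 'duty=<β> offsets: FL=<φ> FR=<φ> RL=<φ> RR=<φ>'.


duty β = stance ticks per leg = 16
FL: stance ticks = 16; W→S at t=4 → φ=20
FR: stance ticks = 16; W→S at t=22 → φ=2
RL: stance ticks = 16; W→S at t=22 → φ=2
RR: stance ticks = 16; W→S at t=7 → φ=17

duty=16 offsets: FL=20 FR=2 RL=2 RR=17


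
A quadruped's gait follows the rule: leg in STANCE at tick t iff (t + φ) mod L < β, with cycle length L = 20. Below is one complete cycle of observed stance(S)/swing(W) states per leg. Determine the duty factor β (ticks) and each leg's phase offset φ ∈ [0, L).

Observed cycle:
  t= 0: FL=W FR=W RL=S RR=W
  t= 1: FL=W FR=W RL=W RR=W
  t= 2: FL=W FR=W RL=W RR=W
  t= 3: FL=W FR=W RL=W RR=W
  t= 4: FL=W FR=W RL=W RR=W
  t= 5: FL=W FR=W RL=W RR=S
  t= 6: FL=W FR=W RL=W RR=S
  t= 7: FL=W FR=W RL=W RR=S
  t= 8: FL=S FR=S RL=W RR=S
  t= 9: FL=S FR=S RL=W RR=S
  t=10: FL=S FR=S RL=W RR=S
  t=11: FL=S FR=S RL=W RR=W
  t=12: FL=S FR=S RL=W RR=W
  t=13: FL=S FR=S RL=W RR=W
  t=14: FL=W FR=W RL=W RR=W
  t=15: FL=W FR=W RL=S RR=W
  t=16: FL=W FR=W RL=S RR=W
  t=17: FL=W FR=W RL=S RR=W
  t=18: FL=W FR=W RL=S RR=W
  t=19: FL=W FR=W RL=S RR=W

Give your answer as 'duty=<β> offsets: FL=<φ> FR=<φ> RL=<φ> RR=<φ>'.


duty=6 offsets: FL=12 FR=12 RL=5 RR=15

duty β = stance ticks per leg = 6
FL: stance ticks = 6; W→S at t=8 → φ=12
FR: stance ticks = 6; W→S at t=8 → φ=12
RL: stance ticks = 6; W→S at t=15 → φ=5
RR: stance ticks = 6; W→S at t=5 → φ=15


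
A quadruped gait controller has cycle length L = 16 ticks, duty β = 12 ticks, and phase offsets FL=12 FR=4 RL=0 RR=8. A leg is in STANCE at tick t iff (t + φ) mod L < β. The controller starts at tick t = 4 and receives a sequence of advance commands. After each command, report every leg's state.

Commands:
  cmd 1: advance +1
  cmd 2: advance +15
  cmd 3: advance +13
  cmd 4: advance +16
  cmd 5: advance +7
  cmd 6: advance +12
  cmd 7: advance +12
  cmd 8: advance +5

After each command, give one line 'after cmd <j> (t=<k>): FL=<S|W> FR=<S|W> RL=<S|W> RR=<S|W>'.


after cmd 1 (t=5): FL=S FR=S RL=S RR=W
after cmd 2 (t=20): FL=S FR=S RL=S RR=W
after cmd 3 (t=33): FL=W FR=S RL=S RR=S
after cmd 4 (t=49): FL=W FR=S RL=S RR=S
after cmd 5 (t=56): FL=S FR=W RL=S RR=S
after cmd 6 (t=68): FL=S FR=S RL=S RR=W
after cmd 7 (t=80): FL=W FR=S RL=S RR=S
after cmd 8 (t=85): FL=S FR=S RL=S RR=W

start t=4: FL=S FR=S RL=S RR=W
cmd 1: advance +1 → t=5, phase=(1,9,5,13) → FL=S FR=S RL=S RR=W
cmd 2: advance +15 → t=20, phase=(0,8,4,12) → FL=S FR=S RL=S RR=W
cmd 3: advance +13 → t=33, phase=(13,5,1,9) → FL=W FR=S RL=S RR=S
cmd 4: advance +16 → t=49, phase=(13,5,1,9) → FL=W FR=S RL=S RR=S
cmd 5: advance +7 → t=56, phase=(4,12,8,0) → FL=S FR=W RL=S RR=S
cmd 6: advance +12 → t=68, phase=(0,8,4,12) → FL=S FR=S RL=S RR=W
cmd 7: advance +12 → t=80, phase=(12,4,0,8) → FL=W FR=S RL=S RR=S
cmd 8: advance +5 → t=85, phase=(1,9,5,13) → FL=S FR=S RL=S RR=W


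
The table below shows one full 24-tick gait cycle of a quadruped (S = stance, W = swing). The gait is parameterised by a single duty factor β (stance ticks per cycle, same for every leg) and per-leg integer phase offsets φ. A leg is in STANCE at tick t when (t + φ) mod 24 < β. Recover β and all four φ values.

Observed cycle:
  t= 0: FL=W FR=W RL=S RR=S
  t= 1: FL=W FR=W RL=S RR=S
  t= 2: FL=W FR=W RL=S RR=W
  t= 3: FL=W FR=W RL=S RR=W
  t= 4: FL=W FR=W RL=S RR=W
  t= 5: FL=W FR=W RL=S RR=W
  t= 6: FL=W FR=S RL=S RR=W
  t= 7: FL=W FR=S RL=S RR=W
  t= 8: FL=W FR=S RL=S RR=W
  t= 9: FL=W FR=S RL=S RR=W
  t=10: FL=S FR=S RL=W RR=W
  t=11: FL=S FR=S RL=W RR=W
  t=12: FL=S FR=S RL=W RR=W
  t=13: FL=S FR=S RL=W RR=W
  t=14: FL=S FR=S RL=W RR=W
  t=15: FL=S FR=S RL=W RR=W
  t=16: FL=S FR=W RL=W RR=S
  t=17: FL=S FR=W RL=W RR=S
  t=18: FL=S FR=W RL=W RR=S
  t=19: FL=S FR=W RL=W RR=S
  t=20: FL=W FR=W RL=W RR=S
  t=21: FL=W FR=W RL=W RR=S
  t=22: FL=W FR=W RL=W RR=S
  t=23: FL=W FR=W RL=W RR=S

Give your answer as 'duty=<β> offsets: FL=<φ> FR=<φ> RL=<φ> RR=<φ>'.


duty β = stance ticks per leg = 10
FL: stance ticks = 10; W→S at t=10 → φ=14
FR: stance ticks = 10; W→S at t=6 → φ=18
RL: stance ticks = 10; W→S at t=0 → φ=0
RR: stance ticks = 10; W→S at t=16 → φ=8

duty=10 offsets: FL=14 FR=18 RL=0 RR=8


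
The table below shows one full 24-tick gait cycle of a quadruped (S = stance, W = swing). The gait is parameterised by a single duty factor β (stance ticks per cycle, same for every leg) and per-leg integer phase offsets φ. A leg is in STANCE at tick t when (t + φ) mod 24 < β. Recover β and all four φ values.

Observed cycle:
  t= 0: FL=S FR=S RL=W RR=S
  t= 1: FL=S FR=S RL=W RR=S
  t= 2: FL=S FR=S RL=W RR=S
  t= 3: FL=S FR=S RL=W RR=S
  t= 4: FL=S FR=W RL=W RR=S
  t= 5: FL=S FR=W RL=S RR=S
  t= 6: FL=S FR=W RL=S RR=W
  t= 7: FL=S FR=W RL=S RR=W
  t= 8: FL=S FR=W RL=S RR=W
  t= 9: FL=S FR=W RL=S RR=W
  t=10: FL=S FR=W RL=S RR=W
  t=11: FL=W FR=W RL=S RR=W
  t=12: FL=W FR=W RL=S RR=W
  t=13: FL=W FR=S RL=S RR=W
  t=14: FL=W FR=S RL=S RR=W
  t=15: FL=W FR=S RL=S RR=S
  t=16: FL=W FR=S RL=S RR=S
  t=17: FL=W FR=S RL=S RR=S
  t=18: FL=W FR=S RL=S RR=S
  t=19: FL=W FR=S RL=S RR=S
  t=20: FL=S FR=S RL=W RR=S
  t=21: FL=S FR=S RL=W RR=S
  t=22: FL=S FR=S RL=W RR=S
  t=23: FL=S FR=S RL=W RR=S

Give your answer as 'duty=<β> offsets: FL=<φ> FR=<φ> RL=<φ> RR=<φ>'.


duty β = stance ticks per leg = 15
FL: stance ticks = 15; W→S at t=20 → φ=4
FR: stance ticks = 15; W→S at t=13 → φ=11
RL: stance ticks = 15; W→S at t=5 → φ=19
RR: stance ticks = 15; W→S at t=15 → φ=9

duty=15 offsets: FL=4 FR=11 RL=19 RR=9


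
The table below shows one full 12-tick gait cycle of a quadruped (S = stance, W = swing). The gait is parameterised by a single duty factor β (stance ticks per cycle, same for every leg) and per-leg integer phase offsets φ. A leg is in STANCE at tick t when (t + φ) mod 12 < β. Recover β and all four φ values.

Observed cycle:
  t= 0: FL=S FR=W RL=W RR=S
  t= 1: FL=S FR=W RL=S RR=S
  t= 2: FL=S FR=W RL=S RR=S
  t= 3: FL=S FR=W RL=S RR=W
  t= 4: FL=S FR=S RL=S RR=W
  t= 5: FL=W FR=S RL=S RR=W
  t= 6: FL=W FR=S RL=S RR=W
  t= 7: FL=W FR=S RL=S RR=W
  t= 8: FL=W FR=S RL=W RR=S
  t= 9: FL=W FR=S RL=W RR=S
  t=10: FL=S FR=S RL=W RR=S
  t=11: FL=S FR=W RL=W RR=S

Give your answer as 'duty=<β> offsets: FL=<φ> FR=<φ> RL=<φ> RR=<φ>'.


duty β = stance ticks per leg = 7
FL: stance ticks = 7; W→S at t=10 → φ=2
FR: stance ticks = 7; W→S at t=4 → φ=8
RL: stance ticks = 7; W→S at t=1 → φ=11
RR: stance ticks = 7; W→S at t=8 → φ=4

duty=7 offsets: FL=2 FR=8 RL=11 RR=4


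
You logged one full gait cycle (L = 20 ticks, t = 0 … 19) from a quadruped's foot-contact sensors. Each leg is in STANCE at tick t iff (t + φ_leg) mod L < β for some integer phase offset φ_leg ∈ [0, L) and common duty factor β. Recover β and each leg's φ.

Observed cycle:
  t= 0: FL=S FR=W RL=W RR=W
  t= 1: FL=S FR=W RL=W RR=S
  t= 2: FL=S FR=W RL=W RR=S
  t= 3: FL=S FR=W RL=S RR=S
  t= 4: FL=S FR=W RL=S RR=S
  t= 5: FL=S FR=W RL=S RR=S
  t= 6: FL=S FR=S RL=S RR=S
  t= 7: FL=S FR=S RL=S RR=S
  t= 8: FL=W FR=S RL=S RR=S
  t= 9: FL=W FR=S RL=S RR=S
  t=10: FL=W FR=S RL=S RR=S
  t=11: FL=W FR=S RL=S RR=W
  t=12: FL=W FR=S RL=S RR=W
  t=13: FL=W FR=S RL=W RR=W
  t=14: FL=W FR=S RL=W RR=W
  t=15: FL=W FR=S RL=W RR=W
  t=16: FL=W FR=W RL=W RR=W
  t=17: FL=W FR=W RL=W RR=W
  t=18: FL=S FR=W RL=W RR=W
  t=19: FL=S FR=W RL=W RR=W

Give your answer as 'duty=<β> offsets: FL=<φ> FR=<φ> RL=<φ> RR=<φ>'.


duty β = stance ticks per leg = 10
FL: stance ticks = 10; W→S at t=18 → φ=2
FR: stance ticks = 10; W→S at t=6 → φ=14
RL: stance ticks = 10; W→S at t=3 → φ=17
RR: stance ticks = 10; W→S at t=1 → φ=19

duty=10 offsets: FL=2 FR=14 RL=17 RR=19


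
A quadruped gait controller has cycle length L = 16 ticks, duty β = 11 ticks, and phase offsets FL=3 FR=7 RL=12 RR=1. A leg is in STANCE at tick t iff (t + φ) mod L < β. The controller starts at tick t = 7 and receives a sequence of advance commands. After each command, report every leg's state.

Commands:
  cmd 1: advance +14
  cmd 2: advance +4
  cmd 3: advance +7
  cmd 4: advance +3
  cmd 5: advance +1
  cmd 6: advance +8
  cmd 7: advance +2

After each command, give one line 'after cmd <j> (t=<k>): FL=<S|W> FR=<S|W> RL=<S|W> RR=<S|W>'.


after cmd 1 (t=21): FL=S FR=W RL=S RR=S
after cmd 2 (t=25): FL=W FR=S RL=S RR=S
after cmd 3 (t=32): FL=S FR=S RL=W RR=S
after cmd 4 (t=35): FL=S FR=S RL=W RR=S
after cmd 5 (t=36): FL=S FR=W RL=S RR=S
after cmd 6 (t=44): FL=W FR=S RL=S RR=W
after cmd 7 (t=46): FL=S FR=S RL=S RR=W

start t=7: FL=S FR=W RL=S RR=S
cmd 1: advance +14 → t=21, phase=(8,12,1,6) → FL=S FR=W RL=S RR=S
cmd 2: advance +4 → t=25, phase=(12,0,5,10) → FL=W FR=S RL=S RR=S
cmd 3: advance +7 → t=32, phase=(3,7,12,1) → FL=S FR=S RL=W RR=S
cmd 4: advance +3 → t=35, phase=(6,10,15,4) → FL=S FR=S RL=W RR=S
cmd 5: advance +1 → t=36, phase=(7,11,0,5) → FL=S FR=W RL=S RR=S
cmd 6: advance +8 → t=44, phase=(15,3,8,13) → FL=W FR=S RL=S RR=W
cmd 7: advance +2 → t=46, phase=(1,5,10,15) → FL=S FR=S RL=S RR=W


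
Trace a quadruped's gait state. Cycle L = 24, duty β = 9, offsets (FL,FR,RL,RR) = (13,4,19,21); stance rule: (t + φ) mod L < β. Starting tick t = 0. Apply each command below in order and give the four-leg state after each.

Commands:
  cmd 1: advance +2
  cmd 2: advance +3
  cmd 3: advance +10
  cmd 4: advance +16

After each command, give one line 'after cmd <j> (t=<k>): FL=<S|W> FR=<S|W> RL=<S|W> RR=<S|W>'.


start t=0: FL=W FR=S RL=W RR=W
cmd 1: advance +2 → t=2, phase=(15,6,21,23) → FL=W FR=S RL=W RR=W
cmd 2: advance +3 → t=5, phase=(18,9,0,2) → FL=W FR=W RL=S RR=S
cmd 3: advance +10 → t=15, phase=(4,19,10,12) → FL=S FR=W RL=W RR=W
cmd 4: advance +16 → t=31, phase=(20,11,2,4) → FL=W FR=W RL=S RR=S

after cmd 1 (t=2): FL=W FR=S RL=W RR=W
after cmd 2 (t=5): FL=W FR=W RL=S RR=S
after cmd 3 (t=15): FL=S FR=W RL=W RR=W
after cmd 4 (t=31): FL=W FR=W RL=S RR=S


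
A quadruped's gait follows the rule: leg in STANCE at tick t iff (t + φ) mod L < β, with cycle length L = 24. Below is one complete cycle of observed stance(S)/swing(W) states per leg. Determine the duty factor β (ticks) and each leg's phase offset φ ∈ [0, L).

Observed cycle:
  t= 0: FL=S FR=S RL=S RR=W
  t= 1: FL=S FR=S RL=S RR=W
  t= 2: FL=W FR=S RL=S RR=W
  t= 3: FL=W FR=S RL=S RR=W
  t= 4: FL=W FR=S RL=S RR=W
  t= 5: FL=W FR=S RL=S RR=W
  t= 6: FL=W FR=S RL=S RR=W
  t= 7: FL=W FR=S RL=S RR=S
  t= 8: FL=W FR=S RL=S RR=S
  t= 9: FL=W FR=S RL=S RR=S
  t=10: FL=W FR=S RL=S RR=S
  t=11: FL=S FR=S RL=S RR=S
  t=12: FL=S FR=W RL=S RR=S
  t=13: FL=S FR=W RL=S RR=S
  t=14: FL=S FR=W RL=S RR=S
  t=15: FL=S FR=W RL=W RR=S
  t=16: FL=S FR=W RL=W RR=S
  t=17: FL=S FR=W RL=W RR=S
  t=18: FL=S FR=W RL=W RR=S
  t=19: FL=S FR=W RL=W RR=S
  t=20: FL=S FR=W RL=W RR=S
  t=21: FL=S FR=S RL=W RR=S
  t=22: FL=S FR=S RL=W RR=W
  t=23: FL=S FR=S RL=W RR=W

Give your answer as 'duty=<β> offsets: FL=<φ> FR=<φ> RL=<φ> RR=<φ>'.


duty=15 offsets: FL=13 FR=3 RL=0 RR=17

duty β = stance ticks per leg = 15
FL: stance ticks = 15; W→S at t=11 → φ=13
FR: stance ticks = 15; W→S at t=21 → φ=3
RL: stance ticks = 15; W→S at t=0 → φ=0
RR: stance ticks = 15; W→S at t=7 → φ=17


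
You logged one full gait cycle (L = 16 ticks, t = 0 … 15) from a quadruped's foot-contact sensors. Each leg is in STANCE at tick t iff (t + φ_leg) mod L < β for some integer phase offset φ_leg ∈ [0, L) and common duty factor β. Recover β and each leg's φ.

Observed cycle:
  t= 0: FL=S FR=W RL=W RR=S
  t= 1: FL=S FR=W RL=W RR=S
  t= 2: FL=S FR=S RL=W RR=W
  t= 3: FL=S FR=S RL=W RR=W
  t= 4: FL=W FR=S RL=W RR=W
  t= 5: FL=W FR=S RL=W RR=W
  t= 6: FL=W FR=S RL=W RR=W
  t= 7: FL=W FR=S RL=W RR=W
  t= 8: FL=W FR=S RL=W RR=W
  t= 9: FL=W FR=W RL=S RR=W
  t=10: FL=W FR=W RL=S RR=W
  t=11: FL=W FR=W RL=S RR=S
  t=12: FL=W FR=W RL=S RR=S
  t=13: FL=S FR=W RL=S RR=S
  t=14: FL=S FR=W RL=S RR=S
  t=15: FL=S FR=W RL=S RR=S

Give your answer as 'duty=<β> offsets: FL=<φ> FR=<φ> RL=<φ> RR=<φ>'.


duty β = stance ticks per leg = 7
FL: stance ticks = 7; W→S at t=13 → φ=3
FR: stance ticks = 7; W→S at t=2 → φ=14
RL: stance ticks = 7; W→S at t=9 → φ=7
RR: stance ticks = 7; W→S at t=11 → φ=5

duty=7 offsets: FL=3 FR=14 RL=7 RR=5
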